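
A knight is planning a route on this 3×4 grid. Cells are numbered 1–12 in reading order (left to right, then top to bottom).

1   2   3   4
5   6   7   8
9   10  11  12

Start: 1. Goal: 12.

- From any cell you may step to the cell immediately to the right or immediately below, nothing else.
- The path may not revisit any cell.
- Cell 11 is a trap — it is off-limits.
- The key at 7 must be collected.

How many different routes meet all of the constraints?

A right/down-only route from 1 to 12 makes exactly 2 down-moves and 3 right-moves in some order.
With no other constraints that would be C(5,2) = 10 routes.
Split at 7 and multiply the segment counts (each segment already excludes blocked cells): 1→7: 3; 7→12: 1; product = 3.
That gives 3 routes.

3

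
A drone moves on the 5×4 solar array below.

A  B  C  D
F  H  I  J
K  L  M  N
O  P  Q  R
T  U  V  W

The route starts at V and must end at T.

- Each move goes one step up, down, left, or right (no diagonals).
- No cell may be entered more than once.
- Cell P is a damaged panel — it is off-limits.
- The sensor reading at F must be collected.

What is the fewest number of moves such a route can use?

8

Any route passes through F somewhere between V and T. Summing Manhattan distances along the two legs (V → F → T) gives a lower bound of 5 + 3 = 8 moves.
A route of 8 moves achieves this: V → Q → M → I → H → F → K → O → T.
Since 8 matches the lower bound, it is optimal.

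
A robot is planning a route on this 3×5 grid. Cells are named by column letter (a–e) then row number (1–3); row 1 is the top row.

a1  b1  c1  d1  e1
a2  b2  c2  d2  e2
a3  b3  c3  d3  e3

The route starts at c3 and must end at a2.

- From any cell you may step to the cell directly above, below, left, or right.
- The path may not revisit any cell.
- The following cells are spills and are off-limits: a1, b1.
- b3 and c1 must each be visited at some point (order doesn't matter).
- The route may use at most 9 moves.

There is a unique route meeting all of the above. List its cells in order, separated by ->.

c3 -> d3 -> d2 -> d1 -> c1 -> c2 -> b2 -> b3 -> a3 -> a2

Any route must reach b3 and c1 and still end at a2 within 9 moves, so the order of the required stops is forced.
Route from c3: right to d3, 2× up (reaching d1), left to c1, down to c2, left to b2, down to b3, left to a3, up to a2 — 9 moves in all.
Check: all required cells visited; 9 ≤ 9 moves.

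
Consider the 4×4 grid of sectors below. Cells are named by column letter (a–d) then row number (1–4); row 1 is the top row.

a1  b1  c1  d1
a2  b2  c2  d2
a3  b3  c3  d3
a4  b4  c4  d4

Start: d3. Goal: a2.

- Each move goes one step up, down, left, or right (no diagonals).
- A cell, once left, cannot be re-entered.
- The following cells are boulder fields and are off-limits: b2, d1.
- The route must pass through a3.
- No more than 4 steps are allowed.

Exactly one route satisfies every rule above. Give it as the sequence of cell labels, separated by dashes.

d3 - c3 - b3 - a3 - a2

The budget equals the shortest possible length, so every move has to be on a shortest route through the required cells.
Route from d3: 3× left (reaching a3), up to a2 — 4 moves in all.
Check: all required cells visited; 4 ≤ 4 moves.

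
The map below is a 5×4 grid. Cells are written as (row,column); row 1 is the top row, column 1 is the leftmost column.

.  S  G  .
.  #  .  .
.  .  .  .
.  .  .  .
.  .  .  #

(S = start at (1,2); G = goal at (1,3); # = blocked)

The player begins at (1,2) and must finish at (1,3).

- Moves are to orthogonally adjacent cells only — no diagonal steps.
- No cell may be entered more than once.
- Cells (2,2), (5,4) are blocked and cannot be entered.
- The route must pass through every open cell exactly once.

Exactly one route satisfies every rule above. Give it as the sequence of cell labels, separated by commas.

(1,2), (1,1), (2,1), (3,1), (3,2), (4,2), (4,1), (5,1), (5,2), (5,3), (4,3), (4,4), (3,4), (3,3), (2,3), (2,4), (1,4), (1,3)

Need to visit all 18 open cells exactly once, starting at (1,2) and ending at (1,3).
Cell (5,3) has only two open neighbours ((4,3) and (5,2)), so the path must pass straight through it: one of those is the cell it's entered from and the other is where it exits.
Route from (1,2): left 1 to (1,1), down 2 to (3,1), right 1 to (3,2), down 1 to (4,2), left 1 to (4,1), down 1 to (5,1), right 2 to (5,3), up 1 to (4,3), right 1 to (4,4), up 1 to (3,4), left 1 to (3,3), up 1 to (2,3), right 1 to (2,4), up 1 to (1,4), left 1 to (1,3) — 17 moves in all.
Check: all 18 open cells covered.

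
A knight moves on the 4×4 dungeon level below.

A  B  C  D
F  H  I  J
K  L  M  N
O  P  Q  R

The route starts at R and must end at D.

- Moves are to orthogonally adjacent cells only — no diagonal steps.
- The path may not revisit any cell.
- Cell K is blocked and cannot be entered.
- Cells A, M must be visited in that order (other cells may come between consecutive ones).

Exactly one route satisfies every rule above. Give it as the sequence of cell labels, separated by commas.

The waypoints must appear in the order A, M, with no cell reused.
Route from R: 2× left (reaching P), 2× up (reaching H), left to F, up to A, 2× right (reaching C), 2× down (reaching M), right to N, 2× up (reaching D) — 13 moves in all.
Check: order respected (A at step 6, M at step 10).

R, Q, P, L, H, F, A, B, C, I, M, N, J, D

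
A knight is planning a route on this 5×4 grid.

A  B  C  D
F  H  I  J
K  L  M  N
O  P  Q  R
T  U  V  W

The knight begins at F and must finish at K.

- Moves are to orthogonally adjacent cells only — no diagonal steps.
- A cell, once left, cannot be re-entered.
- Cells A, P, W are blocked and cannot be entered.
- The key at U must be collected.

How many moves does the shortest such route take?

Any route passes through U somewhere between F and K. Summing Manhattan distances along the two legs (F → U → K) gives a lower bound of 4 + 3 = 7 moves.
The shortest route satisfying every rule uses 9 moves: F → H → L → M → Q → V → U → T → O → K.
The no-revisit rule (legs can't share cells) pushes the minimum above the 7-move bound; an exhaustive check rules out every length from 7 to 8, leaving 9 as the minimum.

9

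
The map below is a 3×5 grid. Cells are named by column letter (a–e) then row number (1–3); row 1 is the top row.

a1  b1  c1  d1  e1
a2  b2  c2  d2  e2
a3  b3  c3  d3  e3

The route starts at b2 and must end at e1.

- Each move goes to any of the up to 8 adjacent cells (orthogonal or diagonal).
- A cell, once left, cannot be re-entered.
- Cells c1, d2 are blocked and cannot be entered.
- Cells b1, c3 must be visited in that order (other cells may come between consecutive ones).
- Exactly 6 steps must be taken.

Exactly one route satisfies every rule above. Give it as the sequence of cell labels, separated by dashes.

The waypoints must appear in the order b1, c3, with no cell reused.
Route from b2: up 1 to b1, down-right 1 to c2, down 1 to c3, right 1 to d3, up-right 1 to e2, up 1 to e1 — 6 moves in all.
Check: order respected (b1 at step 1, c3 at step 3); 6 moves as required.

b2 - b1 - c2 - c3 - d3 - e2 - e1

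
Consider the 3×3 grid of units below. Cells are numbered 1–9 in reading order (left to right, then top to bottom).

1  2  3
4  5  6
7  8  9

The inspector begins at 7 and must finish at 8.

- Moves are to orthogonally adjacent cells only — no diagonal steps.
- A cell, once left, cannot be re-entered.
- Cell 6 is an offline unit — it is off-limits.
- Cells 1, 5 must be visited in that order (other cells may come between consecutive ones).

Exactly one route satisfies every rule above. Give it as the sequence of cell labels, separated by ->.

The waypoints must appear in the order 1, 5, with no cell reused.
Route from 7: up 2 to 1, right 1 to 2, down 2 to 8 — 5 moves in all.
Check: order respected (1 at step 2, 5 at step 4).

7 -> 4 -> 1 -> 2 -> 5 -> 8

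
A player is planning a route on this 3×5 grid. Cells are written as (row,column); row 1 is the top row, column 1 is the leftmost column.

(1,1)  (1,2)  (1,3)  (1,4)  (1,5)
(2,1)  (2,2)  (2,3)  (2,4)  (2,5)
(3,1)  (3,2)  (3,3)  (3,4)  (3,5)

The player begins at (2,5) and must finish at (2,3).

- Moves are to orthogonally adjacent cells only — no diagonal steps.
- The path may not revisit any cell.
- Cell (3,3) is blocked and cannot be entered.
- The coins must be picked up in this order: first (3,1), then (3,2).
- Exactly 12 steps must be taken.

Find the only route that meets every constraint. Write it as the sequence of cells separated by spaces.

The waypoints must appear in the order (3,1), (3,2), with no cell reused.
Route from (2,5): down 1 to (3,5), left 1 to (3,4), up 2 to (1,4), left 3 to (1,1), down 2 to (3,1), right 1 to (3,2), up 1 to (2,2), right 1 to (2,3) — 12 moves in all.
Check: order respected ((3,1) at step 9, (3,2) at step 10); 12 moves as required.

(2,5) (3,5) (3,4) (2,4) (1,4) (1,3) (1,2) (1,1) (2,1) (3,1) (3,2) (2,2) (2,3)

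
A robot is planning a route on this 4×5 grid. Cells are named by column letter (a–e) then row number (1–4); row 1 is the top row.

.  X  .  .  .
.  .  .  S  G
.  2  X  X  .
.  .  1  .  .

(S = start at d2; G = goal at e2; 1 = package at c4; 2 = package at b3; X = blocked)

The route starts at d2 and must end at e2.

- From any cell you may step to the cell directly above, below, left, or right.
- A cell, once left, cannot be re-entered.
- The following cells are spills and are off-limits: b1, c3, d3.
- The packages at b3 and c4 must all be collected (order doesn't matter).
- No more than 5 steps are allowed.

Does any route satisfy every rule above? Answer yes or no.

Even ignoring the no-revisit rule, getting from d2 to e2, taking the cheapest ordering d2 → b3 → c4 → e2 needs at least 3 + 2 + 4 = 9 moves (Manhattan distance per leg), which exceeds the 5-move limit.

no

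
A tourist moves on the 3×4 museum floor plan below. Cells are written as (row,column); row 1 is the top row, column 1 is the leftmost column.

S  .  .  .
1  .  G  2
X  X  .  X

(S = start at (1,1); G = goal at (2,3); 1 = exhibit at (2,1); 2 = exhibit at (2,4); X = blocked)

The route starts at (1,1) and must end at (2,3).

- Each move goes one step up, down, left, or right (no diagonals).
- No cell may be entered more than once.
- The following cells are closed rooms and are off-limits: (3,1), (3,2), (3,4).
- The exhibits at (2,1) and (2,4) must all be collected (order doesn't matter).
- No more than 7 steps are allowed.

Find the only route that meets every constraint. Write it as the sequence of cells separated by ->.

(1,1) -> (2,1) -> (2,2) -> (1,2) -> (1,3) -> (1,4) -> (2,4) -> (2,3)

Any route must reach (2,1) and (2,4) and still end at (2,3) within 7 moves, so the order of the required stops is forced.
Route from (1,1): down 1 to (2,1), right 1 to (2,2), up 1 to (1,2), right 2 to (1,4), down 1 to (2,4), left 1 to (2,3) — 7 moves in all.
Check: all required cells visited; 7 ≤ 7 moves.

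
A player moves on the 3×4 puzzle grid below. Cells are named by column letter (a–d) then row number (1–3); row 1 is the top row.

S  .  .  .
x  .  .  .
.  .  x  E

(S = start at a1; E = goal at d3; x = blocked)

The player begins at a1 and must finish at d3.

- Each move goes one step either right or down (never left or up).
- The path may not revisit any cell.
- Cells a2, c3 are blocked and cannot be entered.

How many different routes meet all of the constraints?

3

A right/down-only route from a1 to d3 makes exactly 2 down-moves and 3 right-moves in some order.
With no other constraints that would be C(5,2) = 10 routes.
Subtract routes through each blocked cell (inclusion–exclusion for overlaps): − through a2: 4 − through c3: 6 + through a2&c3: 3 → 3.
That gives 3 routes.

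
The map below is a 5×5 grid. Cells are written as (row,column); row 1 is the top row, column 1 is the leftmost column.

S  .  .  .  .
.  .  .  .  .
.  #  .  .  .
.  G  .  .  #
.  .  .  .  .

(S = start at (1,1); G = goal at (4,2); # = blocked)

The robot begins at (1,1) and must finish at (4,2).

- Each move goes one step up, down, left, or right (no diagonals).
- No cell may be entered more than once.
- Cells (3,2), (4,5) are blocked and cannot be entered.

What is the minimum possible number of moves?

4

The Manhattan distance from (1,1) to (4,2) is |1−4| + |1−2| = 4, so at least 4 moves are needed.
A route of 4 moves achieves this: (1,1) → (2,1) → (3,1) → (4,1) → (4,2).
Since 4 matches the lower bound, it is optimal.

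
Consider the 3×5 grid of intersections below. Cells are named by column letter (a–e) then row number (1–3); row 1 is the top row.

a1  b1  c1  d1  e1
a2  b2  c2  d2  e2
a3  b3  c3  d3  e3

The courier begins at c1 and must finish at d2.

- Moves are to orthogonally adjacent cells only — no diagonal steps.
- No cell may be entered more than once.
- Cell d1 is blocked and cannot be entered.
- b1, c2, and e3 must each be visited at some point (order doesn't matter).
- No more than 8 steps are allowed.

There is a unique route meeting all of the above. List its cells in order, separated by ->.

The 8-move cap with required stops at b1, c2, e3 leaves no slack for detours.
Route from c1: left to b1, down to b2, right to c2, down to c3, 2× right (reaching e3), up to e2, left to d2 — 8 moves in all.
Check: all required cells visited; 8 ≤ 8 moves.

c1 -> b1 -> b2 -> c2 -> c3 -> d3 -> e3 -> e2 -> d2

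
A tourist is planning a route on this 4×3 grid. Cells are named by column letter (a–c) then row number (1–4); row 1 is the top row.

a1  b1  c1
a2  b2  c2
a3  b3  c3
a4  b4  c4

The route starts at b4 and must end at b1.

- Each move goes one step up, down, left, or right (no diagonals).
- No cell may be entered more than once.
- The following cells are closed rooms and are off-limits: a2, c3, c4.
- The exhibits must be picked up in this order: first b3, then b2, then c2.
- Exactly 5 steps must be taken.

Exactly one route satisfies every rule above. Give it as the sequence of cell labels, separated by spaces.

b4 b3 b2 c2 c1 b1

The waypoints must appear in the order b3, b2, c2, with no cell reused.
Route from b4: 2× up (reaching b2), right to c2, up to c1, left to b1 — 5 moves in all.
Check: order respected (b3 at step 1, b2 at step 2, c2 at step 3); 5 moves as required.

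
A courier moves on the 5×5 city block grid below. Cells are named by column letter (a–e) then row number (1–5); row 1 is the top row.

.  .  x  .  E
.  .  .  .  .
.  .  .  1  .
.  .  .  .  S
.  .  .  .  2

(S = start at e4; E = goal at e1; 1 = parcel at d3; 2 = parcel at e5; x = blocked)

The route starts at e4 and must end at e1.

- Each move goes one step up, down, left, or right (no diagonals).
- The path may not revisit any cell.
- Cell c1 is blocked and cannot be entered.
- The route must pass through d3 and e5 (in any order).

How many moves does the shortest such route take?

7

Any route passes through d3 and e5 in some order between e4 and e1. Summing Manhattan distances along each leg and taking the cheapest ordering (e4 → e5 → d3 → e1) gives a lower bound of 1 + 3 + 3 = 7 moves.
A route of 7 moves achieves this: e4 → e5 → d5 → d4 → d3 → d2 → d1 → e1.
Since 7 matches the lower bound, it is optimal.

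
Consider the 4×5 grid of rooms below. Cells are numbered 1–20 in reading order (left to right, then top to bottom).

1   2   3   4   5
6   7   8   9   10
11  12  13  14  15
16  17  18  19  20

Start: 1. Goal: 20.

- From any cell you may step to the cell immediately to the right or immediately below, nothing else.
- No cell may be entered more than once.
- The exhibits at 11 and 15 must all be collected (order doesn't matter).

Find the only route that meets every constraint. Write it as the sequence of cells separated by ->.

1 -> 6 -> 11 -> 12 -> 13 -> 14 -> 15 -> 20

Moves only go right or down, so the column and row indices never decrease.
Route from 1: 2× down (reaching 11), 4× right (reaching 15), down to 20 — 7 moves in all.
Check: all required cells visited.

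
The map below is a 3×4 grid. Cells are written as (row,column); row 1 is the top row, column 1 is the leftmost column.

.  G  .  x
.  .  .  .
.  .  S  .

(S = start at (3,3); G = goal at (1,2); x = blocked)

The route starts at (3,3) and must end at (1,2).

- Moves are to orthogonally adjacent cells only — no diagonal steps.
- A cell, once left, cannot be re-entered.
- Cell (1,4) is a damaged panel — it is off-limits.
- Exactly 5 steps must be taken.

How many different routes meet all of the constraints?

7

Need simple routes of exactly 5 moves from (3,3) to (1,2) (Manhattan distance 3, so 1 moves are spent on a detour and 1 undoing it).
Enumerating: (3,3) (2,3) (2,2) (2,1) (1,1) (1,2) | (3,3) (3,2) (2,2) (2,1) (1,1) (1,2) | (3,3) (3,2) (2,2) (2,3) (1,3) (1,2) | (3,3) (3,2) (3,1) (2,1) (1,1) (1,2) | (3,3) (3,2) (3,1) (2,1) (2,2) (1,2) | (3,3) (3,4) (2,4) (2,3) (1,3) (1,2) | (3,3) (3,4) (2,4) (2,3) (2,2) (1,2).
That gives 7 routes.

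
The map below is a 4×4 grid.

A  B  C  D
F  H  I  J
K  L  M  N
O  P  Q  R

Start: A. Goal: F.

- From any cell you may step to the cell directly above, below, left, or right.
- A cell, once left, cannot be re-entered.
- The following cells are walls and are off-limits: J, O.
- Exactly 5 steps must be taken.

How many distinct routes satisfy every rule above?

2

Need simple routes of exactly 5 moves from A to F (Manhattan distance 1, so 2 moves are spent on a detour and 2 undoing it).
Enumerating: A B H L K F | A B C I H F.
That gives 2 routes.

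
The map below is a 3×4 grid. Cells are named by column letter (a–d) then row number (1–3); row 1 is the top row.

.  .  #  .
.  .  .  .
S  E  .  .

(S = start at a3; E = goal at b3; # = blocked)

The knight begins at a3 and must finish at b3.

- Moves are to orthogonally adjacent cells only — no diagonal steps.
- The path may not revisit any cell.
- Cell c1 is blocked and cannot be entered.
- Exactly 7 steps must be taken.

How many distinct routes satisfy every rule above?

2

Need simple routes of exactly 7 moves from a3 to b3 (Manhattan distance 1, so 3 moves are spent on a detour and 3 undoing it).
Enumerating: a3 a2 a1 b1 b2 c2 c3 b3 | a3 a2 b2 c2 d2 d3 c3 b3.
That gives 2 routes.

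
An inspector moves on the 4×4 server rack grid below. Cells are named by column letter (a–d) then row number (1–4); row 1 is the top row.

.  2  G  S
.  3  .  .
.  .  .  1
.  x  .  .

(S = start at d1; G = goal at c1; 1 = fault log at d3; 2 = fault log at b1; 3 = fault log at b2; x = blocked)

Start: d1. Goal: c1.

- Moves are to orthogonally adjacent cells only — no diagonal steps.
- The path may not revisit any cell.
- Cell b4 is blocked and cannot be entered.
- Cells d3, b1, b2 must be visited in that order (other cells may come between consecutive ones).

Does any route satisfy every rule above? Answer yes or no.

yes

One route that works: d1 → d2 → d3 → c3 → b3 → a3 → a2 → a1 → b1 → b2 → c2 → c1.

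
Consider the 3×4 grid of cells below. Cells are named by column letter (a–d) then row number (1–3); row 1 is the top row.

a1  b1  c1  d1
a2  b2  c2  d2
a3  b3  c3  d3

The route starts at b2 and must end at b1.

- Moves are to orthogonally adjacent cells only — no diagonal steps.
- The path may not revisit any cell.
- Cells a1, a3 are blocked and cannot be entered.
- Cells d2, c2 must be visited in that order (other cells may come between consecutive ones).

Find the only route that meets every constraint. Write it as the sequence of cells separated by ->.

b2 -> b3 -> c3 -> d3 -> d2 -> c2 -> c1 -> b1

The waypoints must appear in the order d2, c2, with no cell reused.
Route from b2: down 1 to b3, right 2 to d3, up 1 to d2, left 1 to c2, up 1 to c1, left 1 to b1 — 7 moves in all.
Check: order respected (d2 at step 4, c2 at step 5).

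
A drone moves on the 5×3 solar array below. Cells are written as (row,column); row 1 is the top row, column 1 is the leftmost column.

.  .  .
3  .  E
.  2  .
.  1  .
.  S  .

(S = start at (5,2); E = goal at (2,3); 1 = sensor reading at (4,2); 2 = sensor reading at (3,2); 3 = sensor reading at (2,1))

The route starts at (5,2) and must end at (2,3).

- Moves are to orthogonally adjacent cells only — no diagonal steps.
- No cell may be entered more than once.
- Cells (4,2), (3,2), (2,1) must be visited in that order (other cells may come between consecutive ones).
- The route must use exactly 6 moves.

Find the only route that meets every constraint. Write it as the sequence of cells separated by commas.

(5,2), (4,2), (3,2), (3,1), (2,1), (2,2), (2,3)

The waypoints must appear in the order (4,2), (3,2), (2,1), with no cell reused.
Route from (5,2): up 2 to (3,2), left 1 to (3,1), up 1 to (2,1), right 2 to (2,3) — 6 moves in all.
Check: order respected (1 at step 1, 2 at step 2, 3 at step 4); 6 moves as required.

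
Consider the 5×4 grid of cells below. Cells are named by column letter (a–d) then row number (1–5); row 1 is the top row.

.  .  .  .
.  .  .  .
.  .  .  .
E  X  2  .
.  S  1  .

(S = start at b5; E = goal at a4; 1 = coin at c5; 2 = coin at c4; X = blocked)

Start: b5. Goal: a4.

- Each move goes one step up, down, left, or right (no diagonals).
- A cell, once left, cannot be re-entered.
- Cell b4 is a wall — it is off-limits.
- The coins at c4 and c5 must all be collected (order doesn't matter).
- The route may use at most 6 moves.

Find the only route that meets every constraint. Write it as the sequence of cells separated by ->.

The 6-move cap with required stops at c4, c5 leaves no slack for detours.
Route from b5: right 1 to c5, up 2 to c3, left 2 to a3, down 1 to a4 — 6 moves in all.
Check: all required cells visited; 6 ≤ 6 moves.

b5 -> c5 -> c4 -> c3 -> b3 -> a3 -> a4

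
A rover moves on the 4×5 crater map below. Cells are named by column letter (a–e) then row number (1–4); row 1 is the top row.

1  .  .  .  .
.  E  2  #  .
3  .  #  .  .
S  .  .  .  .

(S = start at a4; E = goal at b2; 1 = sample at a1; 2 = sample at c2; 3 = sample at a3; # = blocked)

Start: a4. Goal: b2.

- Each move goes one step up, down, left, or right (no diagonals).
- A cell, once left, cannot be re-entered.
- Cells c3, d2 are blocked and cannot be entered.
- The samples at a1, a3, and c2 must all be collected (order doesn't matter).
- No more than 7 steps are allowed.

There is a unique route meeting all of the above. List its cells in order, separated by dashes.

The 7-move cap with required stops at a1, a3, c2 leaves no slack for detours.
Route from a4: 3× up (reaching a1), 2× right (reaching c1), down to c2, left to b2 — 7 moves in all.
Check: all required cells visited; 7 ≤ 7 moves.

a4 - a3 - a2 - a1 - b1 - c1 - c2 - b2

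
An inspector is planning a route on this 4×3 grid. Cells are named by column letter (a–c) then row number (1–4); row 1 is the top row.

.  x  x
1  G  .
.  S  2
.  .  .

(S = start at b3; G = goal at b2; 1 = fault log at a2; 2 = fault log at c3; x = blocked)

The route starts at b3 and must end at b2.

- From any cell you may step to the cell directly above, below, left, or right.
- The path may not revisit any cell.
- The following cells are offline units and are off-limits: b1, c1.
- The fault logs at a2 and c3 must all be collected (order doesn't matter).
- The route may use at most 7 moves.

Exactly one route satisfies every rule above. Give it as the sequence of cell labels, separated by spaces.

The budget equals the shortest possible length, so every move has to be on a shortest route through the required cells.
Route from b3: right 1 to c3, down 1 to c4, left 2 to a4, up 2 to a2, right 1 to b2 — 7 moves in all.
Check: all required cells visited; 7 ≤ 7 moves.

b3 c3 c4 b4 a4 a3 a2 b2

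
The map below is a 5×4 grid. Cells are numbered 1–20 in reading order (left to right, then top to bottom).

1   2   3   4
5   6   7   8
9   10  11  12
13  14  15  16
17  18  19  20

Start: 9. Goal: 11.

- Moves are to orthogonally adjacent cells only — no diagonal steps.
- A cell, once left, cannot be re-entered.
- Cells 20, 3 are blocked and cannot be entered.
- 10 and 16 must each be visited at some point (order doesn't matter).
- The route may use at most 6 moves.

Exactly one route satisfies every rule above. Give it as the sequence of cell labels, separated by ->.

9 -> 10 -> 14 -> 15 -> 16 -> 12 -> 11

Any route must reach 10 and 16 and still end at 11 within 6 moves, so the order of the required stops is forced.
Route from 9: right 1 to 10, down 1 to 14, right 2 to 16, up 1 to 12, left 1 to 11 — 6 moves in all.
Check: all required cells visited; 6 ≤ 6 moves.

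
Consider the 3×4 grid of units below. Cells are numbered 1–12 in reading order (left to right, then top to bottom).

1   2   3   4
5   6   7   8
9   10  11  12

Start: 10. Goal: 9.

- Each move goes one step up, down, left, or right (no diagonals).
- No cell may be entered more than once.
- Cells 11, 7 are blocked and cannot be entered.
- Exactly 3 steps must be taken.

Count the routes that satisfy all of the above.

Need simple routes of exactly 3 moves from 10 to 9 (Manhattan distance 1, so 1 moves are spent on a detour and 1 undoing it).
Enumerating: 10 6 5 9.
That gives 1 route.

1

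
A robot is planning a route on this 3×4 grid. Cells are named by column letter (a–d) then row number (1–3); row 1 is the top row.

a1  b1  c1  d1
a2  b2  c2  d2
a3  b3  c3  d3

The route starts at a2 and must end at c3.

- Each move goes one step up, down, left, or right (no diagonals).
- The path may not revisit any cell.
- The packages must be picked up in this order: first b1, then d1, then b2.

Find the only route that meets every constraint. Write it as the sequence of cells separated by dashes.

a2 - a1 - b1 - c1 - d1 - d2 - c2 - b2 - b3 - c3

The waypoints must appear in the order b1, d1, b2, with no cell reused.
Route from a2: up 1 to a1, right 3 to d1, down 1 to d2, left 2 to b2, down 1 to b3, right 1 to c3 — 9 moves in all.
Check: order respected (b1 at step 2, d1 at step 4, b2 at step 7).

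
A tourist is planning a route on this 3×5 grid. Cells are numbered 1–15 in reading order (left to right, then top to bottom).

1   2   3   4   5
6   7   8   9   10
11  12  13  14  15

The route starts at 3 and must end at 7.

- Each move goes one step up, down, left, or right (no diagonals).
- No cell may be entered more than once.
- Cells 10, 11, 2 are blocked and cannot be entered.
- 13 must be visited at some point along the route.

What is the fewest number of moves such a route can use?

Any route passes through 13 somewhere between 3 and 7. Summing Manhattan distances along the two legs (3 → 13 → 7) gives a lower bound of 2 + 2 = 4 moves.
A route of 4 moves achieves this: 3 → 8 → 13 → 12 → 7.
Since 4 matches the lower bound, it is optimal.

4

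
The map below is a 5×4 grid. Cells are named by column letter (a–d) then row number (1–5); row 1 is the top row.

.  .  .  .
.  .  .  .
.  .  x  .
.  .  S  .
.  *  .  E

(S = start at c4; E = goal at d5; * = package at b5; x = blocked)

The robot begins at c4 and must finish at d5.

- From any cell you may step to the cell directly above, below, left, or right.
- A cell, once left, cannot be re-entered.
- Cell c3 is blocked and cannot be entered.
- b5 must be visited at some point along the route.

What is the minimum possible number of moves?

4

Any route passes through b5 somewhere between c4 and d5. Summing Manhattan distances along the two legs (c4 → b5 → d5) gives a lower bound of 2 + 2 = 4 moves.
A route of 4 moves achieves this: c4 → b4 → b5 → c5 → d5.
Since 4 matches the lower bound, it is optimal.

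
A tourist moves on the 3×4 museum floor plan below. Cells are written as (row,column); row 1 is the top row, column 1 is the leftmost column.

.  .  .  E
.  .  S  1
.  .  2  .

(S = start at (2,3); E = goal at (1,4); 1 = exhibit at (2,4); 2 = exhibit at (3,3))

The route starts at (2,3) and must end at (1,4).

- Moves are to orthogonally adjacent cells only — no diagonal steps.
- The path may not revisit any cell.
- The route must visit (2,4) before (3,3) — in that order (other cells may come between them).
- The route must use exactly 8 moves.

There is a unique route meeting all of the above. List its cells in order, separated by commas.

(2,3), (2,4), (3,4), (3,3), (3,2), (2,2), (1,2), (1,3), (1,4)

The waypoints must appear in the order (2,4), (3,3), with no cell reused.
Route from (2,3): right to (2,4), down to (3,4), 2× left (reaching (3,2)), 2× up (reaching (1,2)), 2× right (reaching (1,4)) — 8 moves in all.
Check: order respected (1 at step 1, 2 at step 3); 8 moves as required.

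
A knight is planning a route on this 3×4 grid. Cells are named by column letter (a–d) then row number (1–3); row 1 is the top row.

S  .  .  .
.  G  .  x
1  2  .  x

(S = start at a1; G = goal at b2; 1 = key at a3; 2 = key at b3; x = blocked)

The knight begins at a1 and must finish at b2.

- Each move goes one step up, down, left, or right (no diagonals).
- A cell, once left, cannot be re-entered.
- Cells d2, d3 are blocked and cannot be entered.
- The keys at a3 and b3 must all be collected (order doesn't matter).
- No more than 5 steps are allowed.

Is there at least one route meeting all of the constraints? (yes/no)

yes

One route that works: a1 → a2 → a3 → b3 → b2.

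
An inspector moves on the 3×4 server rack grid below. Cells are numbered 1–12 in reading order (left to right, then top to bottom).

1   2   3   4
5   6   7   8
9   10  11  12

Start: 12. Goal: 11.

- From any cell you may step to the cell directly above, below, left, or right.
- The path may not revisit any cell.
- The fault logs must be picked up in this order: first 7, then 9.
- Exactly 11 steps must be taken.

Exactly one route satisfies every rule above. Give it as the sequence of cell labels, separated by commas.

12, 8, 4, 3, 7, 6, 2, 1, 5, 9, 10, 11

The waypoints must appear in the order 7, 9, with no cell reused.
Route from 12: up 2 to 4, left 1 to 3, down 1 to 7, left 1 to 6, up 1 to 2, left 1 to 1, down 2 to 9, right 2 to 11 — 11 moves in all.
Check: order respected (7 at step 4, 9 at step 9); 11 moves as required.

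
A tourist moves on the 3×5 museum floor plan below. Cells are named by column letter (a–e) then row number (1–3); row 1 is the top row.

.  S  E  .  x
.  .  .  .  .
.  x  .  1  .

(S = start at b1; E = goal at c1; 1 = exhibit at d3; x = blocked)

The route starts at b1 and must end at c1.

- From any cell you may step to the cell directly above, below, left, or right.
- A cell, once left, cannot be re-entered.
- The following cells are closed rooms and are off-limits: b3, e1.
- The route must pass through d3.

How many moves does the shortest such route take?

7

Any route passes through d3 somewhere between b1 and c1. Summing Manhattan distances along the two legs (b1 → d3 → c1) gives a lower bound of 4 + 3 = 7 moves.
A route of 7 moves achieves this: b1 → b2 → c2 → c3 → d3 → d2 → d1 → c1.
Since 7 matches the lower bound, it is optimal.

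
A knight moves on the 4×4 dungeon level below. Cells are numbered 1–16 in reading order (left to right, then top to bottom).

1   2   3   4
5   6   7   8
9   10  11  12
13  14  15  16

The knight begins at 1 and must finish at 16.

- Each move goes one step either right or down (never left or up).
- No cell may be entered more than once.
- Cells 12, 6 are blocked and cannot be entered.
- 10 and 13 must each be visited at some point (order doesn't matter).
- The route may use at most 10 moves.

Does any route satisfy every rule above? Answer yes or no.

13 is below but to the left of 10: going 10 → 13 would need a leftward move and 13 → 10 an upward move, so no right/down-only route can visit both required cells.

no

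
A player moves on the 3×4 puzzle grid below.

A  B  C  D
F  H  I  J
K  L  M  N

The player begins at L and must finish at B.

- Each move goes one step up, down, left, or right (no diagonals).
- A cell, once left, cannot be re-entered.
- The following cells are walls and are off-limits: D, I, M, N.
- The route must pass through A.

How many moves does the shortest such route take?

Any route passes through A somewhere between L and B. Summing Manhattan distances along the two legs (L → A → B) gives a lower bound of 3 + 1 = 4 moves.
A route of 4 moves achieves this: L → H → F → A → B.
Since 4 matches the lower bound, it is optimal.

4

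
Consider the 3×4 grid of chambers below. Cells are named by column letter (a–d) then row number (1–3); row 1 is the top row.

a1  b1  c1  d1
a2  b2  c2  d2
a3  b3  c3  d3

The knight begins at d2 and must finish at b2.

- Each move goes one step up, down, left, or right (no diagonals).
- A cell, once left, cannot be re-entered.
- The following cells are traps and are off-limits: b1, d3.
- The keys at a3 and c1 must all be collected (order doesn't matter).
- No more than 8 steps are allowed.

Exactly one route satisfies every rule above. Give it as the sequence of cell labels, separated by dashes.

The 8-move cap with required stops at a3, c1 leaves no slack for detours.
Route from d2: up 1 to d1, left 1 to c1, down 2 to c3, left 2 to a3, up 1 to a2, right 1 to b2 — 8 moves in all.
Check: all required cells visited; 8 ≤ 8 moves.

d2 - d1 - c1 - c2 - c3 - b3 - a3 - a2 - b2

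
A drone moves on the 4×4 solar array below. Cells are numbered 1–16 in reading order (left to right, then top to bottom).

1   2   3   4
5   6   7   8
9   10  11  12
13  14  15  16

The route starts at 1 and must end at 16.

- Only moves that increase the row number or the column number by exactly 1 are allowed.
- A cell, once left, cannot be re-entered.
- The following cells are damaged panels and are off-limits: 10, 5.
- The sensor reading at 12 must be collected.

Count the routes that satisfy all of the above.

5

A right/down-only route from 1 to 16 makes exactly 3 down-moves and 3 right-moves in some order.
With no other constraints that would be C(6,3) = 20 routes.
Split at 12 and multiply the segment counts (each segment already excludes blocked cells): 1→12: 5; 12→16: 1; product = 5.
That gives 5 routes.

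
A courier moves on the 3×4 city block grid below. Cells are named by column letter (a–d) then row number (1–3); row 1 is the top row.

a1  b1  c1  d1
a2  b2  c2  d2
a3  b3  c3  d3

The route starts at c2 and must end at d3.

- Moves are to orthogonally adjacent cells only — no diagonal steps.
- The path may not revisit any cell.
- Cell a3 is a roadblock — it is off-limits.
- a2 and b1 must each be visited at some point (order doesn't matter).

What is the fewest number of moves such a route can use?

8

Any route passes through a2 and b1 in some order between c2 and d3. Summing Manhattan distances along each leg and taking the cheapest ordering (c2 → b1 → a2 → d3) gives a lower bound of 2 + 2 + 4 = 8 moves.
A route of 8 moves achieves this: c2 → c1 → b1 → a1 → a2 → b2 → b3 → c3 → d3.
Since 8 matches the lower bound, it is optimal.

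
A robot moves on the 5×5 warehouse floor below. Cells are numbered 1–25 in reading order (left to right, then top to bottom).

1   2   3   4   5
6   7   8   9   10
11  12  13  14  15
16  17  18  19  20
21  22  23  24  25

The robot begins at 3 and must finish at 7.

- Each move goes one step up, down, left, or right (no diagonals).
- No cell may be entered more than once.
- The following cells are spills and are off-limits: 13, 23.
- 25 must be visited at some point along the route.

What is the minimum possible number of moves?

12

Any route passes through 25 somewhere between 3 and 7. Summing Manhattan distances along the two legs (3 → 25 → 7) gives a lower bound of 6 + 6 = 12 moves.
A route of 12 moves achieves this: 3 → 8 → 9 → 14 → 15 → 20 → 25 → 24 → 19 → 18 → 17 → 12 → 7.
Since 12 matches the lower bound, it is optimal.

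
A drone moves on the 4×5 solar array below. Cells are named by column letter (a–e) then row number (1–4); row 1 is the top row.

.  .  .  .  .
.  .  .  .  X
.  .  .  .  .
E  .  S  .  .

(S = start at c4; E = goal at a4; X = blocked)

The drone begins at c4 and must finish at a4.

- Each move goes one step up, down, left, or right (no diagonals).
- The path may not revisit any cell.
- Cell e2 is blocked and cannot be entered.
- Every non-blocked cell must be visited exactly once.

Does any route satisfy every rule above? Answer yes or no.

no

Cell e1 has only one open neighbour but is neither the start nor the goal, so a Hamiltonian route would have to both enter and leave it through the same neighbour — impossible without revisiting.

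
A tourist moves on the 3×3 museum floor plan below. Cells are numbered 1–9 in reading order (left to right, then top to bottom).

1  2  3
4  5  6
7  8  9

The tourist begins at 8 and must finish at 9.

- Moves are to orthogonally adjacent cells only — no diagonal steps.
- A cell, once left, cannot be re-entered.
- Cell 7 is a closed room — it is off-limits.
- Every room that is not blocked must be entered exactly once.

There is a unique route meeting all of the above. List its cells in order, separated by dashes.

Need to visit all 8 open cells exactly once, starting at 8 and ending at 9.
Route from 8: up to 5, left to 4, up to 1, 2× right (reaching 3), 2× down (reaching 9) — 7 moves in all.
Check: all 8 open cells covered.

8 - 5 - 4 - 1 - 2 - 3 - 6 - 9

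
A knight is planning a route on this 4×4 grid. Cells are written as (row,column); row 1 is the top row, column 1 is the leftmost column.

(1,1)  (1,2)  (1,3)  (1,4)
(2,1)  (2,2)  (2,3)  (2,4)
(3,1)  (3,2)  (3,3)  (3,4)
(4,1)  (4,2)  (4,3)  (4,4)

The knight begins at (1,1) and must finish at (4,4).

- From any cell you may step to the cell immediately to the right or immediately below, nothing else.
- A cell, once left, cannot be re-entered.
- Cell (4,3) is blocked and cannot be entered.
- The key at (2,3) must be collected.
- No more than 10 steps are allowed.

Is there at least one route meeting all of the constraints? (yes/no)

yes

One route that works: (1,1) → (2,1) → (2,2) → (2,3) → (3,3) → (3,4) → (4,4).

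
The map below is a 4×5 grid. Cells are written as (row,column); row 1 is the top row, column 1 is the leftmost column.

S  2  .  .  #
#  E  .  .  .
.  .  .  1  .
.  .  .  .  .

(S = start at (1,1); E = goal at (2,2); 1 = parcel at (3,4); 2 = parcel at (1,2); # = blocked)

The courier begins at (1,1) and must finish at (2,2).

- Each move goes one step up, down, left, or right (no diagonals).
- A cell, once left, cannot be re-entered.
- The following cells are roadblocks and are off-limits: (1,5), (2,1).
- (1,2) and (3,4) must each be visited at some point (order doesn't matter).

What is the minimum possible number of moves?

Any route passes through (1,2) and (3,4) in some order between (1,1) and (2,2). Summing Manhattan distances along each leg and taking the cheapest ordering ((1,1) → (1,2) → (3,4) → (2,2)) gives a lower bound of 1 + 4 + 3 = 8 moves.
A route of 8 moves achieves this: (1,1) → (1,2) → (1,3) → (2,3) → (2,4) → (3,4) → (3,3) → (3,2) → (2,2).
Since 8 matches the lower bound, it is optimal.

8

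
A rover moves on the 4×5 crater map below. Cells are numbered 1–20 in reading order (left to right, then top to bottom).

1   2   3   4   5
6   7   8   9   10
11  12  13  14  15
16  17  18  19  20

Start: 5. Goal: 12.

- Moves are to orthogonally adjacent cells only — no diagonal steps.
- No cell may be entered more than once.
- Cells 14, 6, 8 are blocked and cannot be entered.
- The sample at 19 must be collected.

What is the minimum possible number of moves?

Any route passes through 19 somewhere between 5 and 12. Summing Manhattan distances along the two legs (5 → 19 → 12) gives a lower bound of 4 + 3 = 7 moves.
A route of 7 moves achieves this: 5 → 10 → 15 → 20 → 19 → 18 → 13 → 12.
Since 7 matches the lower bound, it is optimal.

7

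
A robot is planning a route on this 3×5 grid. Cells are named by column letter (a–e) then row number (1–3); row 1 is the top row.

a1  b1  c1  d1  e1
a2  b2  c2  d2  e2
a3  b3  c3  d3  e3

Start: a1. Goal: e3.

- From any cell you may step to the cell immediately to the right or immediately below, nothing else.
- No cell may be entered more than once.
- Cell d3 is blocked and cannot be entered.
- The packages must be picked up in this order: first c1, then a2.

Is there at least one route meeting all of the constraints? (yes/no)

no

a2 lies to the left of c1, so going from c1 to a2 would need a leftward move — but moves only go right/down, so c1 cannot be visited before a2.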